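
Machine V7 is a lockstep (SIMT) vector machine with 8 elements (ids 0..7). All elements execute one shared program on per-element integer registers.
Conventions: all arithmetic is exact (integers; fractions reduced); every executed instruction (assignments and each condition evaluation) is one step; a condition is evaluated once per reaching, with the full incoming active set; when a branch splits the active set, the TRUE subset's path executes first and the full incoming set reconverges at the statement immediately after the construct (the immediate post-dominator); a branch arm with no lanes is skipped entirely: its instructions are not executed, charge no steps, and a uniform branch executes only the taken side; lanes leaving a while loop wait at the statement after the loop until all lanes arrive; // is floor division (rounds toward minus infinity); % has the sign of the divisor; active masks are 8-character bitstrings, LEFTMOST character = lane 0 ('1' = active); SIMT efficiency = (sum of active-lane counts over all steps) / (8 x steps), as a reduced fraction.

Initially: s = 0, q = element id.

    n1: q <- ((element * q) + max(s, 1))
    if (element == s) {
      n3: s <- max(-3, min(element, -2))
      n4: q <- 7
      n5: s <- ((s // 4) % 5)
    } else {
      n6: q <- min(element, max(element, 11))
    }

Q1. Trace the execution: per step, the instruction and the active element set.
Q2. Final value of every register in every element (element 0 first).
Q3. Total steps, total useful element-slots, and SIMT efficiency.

step 0: q <- ((element * q) + max(s, 1)) 11111111
step 1: eval (element == s)          11111111
step 2: s <- max(-3, min(element, -2)) 10000000
step 3: q <- 7                       10000000
step 4: s <- ((s // 4) % 5)          10000000
step 5: q <- min(element, max(element, 11)) 01111111

Answer: 6 steps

s: 4,0,0,0,0,0,0,0
q: 7,1,2,3,4,5,6,7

steps = 6; useful = 26; efficiency = 26/48 = 13/24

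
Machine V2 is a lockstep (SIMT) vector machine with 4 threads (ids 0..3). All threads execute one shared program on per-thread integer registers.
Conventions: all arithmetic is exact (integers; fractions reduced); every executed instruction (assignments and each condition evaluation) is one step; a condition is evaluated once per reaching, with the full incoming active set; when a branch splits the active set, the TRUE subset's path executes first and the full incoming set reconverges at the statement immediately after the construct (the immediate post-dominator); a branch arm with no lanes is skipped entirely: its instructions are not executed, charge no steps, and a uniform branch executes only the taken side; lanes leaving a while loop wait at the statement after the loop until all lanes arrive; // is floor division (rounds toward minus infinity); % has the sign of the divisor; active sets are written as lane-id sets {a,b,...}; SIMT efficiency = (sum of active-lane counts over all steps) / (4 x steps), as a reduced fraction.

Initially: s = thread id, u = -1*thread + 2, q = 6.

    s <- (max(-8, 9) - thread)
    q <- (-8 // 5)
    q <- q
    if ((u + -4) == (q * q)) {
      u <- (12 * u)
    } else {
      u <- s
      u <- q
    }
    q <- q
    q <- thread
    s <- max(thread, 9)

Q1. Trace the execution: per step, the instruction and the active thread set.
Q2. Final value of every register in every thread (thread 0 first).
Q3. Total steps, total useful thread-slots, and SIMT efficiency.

step 0: s <- (max(-8, 9) - thread)   {0,1,2,3}
step 1: q <- (-8 // 5)               {0,1,2,3}
step 2: q <- q                       {0,1,2,3}
step 3: eval ((u + -4) == (q * q))   {0,1,2,3}
step 4: u <- s                       {0,1,2,3}
step 5: u <- q                       {0,1,2,3}
step 6: q <- q                       {0,1,2,3}
step 7: q <- thread                  {0,1,2,3}
step 8: s <- max(thread, 9)          {0,1,2,3}

Answer: 9 steps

s: 9,9,9,9
u: -2,-2,-2,-2
q: 0,1,2,3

steps = 9; useful = 36; efficiency = 36/36 = 1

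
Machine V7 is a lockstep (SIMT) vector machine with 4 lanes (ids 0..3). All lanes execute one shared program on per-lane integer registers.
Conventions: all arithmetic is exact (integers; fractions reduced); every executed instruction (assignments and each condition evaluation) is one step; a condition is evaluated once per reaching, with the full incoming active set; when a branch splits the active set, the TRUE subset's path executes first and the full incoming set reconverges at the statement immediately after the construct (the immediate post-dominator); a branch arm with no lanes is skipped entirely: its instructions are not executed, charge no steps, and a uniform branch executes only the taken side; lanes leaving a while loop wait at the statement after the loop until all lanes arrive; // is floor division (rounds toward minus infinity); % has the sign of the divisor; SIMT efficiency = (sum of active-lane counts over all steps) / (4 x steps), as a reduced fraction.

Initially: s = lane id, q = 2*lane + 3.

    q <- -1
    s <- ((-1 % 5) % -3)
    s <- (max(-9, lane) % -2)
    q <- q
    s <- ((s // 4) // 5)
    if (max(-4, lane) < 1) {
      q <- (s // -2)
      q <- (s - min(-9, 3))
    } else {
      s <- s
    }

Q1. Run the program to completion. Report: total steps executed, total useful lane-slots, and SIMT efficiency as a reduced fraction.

Answer: 9 steps, 29 useful, 29/36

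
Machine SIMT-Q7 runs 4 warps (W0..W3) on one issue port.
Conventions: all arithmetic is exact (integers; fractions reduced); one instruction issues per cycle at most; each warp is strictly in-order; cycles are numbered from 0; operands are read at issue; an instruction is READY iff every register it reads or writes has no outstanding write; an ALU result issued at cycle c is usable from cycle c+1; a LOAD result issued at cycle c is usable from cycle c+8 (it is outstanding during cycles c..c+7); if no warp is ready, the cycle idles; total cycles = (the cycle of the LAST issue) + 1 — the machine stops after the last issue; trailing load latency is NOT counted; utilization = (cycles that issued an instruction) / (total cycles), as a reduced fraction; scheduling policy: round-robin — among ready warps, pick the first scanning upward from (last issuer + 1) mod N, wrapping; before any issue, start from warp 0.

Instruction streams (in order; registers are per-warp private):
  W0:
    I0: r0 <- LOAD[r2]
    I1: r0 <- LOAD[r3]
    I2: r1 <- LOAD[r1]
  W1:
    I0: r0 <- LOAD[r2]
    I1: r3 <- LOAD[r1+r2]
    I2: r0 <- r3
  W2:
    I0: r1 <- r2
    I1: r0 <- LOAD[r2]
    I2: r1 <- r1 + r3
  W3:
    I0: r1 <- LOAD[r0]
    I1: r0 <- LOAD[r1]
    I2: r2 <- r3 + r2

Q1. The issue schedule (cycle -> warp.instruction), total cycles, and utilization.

cycle 0: W0.I0
cycle 1: W1.I0
cycle 2: W2.I0
cycle 3: W3.I0
cycle 4: W1.I1
cycle 5: W2.I1
cycle 6: W2.I2
cycle 7: idle
cycle 8: W0.I1
cycle 9: W0.I2
cycle 10: idle
cycle 11: W3.I1
cycle 12: W1.I2
cycle 13: W3.I2

Answer: 14 cycles, utilization 6/7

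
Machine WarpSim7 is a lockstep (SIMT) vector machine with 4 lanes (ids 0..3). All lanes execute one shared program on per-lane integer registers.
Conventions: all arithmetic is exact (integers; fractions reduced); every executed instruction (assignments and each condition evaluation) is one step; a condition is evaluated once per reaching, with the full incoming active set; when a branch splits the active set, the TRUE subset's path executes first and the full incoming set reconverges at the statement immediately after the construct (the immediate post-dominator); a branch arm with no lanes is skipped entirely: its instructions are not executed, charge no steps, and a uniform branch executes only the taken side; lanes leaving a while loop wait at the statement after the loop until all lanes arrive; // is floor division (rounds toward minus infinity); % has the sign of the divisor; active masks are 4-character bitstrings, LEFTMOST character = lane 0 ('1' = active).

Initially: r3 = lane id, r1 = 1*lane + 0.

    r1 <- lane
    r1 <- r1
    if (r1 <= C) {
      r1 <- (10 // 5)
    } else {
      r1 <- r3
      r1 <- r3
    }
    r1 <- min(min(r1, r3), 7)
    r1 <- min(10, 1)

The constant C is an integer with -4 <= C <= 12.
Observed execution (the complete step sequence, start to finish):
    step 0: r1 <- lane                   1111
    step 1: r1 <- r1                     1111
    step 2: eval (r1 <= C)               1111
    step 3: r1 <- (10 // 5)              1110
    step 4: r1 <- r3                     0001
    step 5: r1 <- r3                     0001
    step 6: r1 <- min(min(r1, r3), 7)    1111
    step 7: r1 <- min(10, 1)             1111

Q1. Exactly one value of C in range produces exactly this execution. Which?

Answer: C = 2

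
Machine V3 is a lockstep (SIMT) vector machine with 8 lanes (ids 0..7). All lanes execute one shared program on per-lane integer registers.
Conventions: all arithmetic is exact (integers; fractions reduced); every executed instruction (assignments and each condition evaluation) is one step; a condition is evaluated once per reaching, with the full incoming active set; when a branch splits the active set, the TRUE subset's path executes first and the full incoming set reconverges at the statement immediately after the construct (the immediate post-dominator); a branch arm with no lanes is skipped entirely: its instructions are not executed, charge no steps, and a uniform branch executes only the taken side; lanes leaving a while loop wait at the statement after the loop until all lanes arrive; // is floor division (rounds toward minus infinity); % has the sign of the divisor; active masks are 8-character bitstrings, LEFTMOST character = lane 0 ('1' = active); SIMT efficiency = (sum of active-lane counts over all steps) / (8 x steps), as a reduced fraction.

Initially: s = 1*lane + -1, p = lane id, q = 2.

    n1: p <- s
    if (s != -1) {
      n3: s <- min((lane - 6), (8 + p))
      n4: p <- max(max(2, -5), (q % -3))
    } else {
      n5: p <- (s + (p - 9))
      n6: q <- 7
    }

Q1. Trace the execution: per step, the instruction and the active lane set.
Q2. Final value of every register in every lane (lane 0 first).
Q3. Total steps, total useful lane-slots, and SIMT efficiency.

step 0: p <- s                       11111111
step 1: eval (s != -1)               11111111
step 2: s <- min((lane - 6), (8 + p)) 01111111
step 3: p <- max(max(2, -5), (q % -3)) 01111111
step 4: p <- (s + (p - 9))           10000000
step 5: q <- 7                       10000000

Answer: 6 steps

s: -1,-5,-4,-3,-2,-1,0,1
p: -11,2,2,2,2,2,2,2
q: 7,2,2,2,2,2,2,2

steps = 6; useful = 32; efficiency = 32/48 = 2/3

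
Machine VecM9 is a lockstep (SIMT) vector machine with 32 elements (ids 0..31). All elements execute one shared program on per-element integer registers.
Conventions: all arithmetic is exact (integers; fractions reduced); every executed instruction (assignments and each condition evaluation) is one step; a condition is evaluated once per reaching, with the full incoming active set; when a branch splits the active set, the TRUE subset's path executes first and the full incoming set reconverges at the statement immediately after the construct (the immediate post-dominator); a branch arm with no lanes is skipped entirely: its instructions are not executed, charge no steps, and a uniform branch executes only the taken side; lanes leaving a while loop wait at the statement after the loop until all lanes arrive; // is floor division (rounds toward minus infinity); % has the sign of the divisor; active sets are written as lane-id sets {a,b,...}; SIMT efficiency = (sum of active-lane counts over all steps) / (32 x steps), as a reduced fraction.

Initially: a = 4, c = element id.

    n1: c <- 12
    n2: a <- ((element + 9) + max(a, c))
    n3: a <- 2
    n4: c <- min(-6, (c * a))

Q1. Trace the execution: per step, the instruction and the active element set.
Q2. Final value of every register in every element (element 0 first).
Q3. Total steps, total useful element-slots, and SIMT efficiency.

step 0: c <- 12                      {0,1,2,3,4,5,6,7,8,9,10,11,12,13,14,15,16,17,18,19,20,21,22,23,24,25,26,27,28,29,30,31}
step 1: a <- ((element + 9) + max(a, c)) {0,1,2,3,4,5,6,7,8,9,10,11,12,13,14,15,16,17,18,19,20,21,22,23,24,25,26,27,28,29,30,31}
step 2: a <- 2                       {0,1,2,3,4,5,6,7,8,9,10,11,12,13,14,15,16,17,18,19,20,21,22,23,24,25,26,27,28,29,30,31}
step 3: c <- min(-6, (c * a))        {0,1,2,3,4,5,6,7,8,9,10,11,12,13,14,15,16,17,18,19,20,21,22,23,24,25,26,27,28,29,30,31}

Answer: 4 steps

a: 2,2,2,2,2,2,2,2,2,2,2,2,2,2,2,2,2,2,2,2,2,2,2,2,2,2,2,2,2,2,2,2
c: -6,-6,-6,-6,-6,-6,-6,-6,-6,-6,-6,-6,-6,-6,-6,-6,-6,-6,-6,-6,-6,-6,-6,-6,-6,-6,-6,-6,-6,-6,-6,-6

steps = 4; useful = 128; efficiency = 128/128 = 1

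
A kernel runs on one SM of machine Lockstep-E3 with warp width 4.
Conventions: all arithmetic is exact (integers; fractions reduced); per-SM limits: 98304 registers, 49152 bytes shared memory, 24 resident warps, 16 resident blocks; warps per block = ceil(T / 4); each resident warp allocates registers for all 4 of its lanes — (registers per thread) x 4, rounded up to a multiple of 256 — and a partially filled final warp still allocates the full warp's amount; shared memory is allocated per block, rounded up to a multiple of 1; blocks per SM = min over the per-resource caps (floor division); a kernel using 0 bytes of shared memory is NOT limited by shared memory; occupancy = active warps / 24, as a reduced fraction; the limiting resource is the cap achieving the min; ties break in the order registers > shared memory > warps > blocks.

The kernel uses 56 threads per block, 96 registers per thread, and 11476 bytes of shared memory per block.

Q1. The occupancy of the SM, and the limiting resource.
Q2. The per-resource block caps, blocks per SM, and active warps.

Answer: occupancy 7/12, limited by warps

registers: 13 blocks
shared memory: 4 blocks
warps: 1 block
blocks: 16 blocks

Answer: 1 block, 14 active warps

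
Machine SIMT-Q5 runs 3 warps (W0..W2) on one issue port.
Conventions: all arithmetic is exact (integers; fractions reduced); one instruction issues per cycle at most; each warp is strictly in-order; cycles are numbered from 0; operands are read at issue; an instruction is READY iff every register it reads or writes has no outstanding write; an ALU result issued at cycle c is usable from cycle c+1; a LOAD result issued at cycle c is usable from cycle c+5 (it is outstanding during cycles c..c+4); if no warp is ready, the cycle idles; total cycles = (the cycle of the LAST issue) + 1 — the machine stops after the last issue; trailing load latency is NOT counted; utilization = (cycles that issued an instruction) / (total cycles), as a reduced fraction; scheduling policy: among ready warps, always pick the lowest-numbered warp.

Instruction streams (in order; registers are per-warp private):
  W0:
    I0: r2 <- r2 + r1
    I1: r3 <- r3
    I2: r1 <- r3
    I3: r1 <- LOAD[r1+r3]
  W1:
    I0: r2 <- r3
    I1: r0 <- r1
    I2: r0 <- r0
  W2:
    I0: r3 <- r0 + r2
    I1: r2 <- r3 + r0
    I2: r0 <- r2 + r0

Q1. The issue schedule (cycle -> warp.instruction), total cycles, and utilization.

cycle 0: W0.I0
cycle 1: W0.I1
cycle 2: W0.I2
cycle 3: W0.I3
cycle 4: W1.I0
cycle 5: W1.I1
cycle 6: W1.I2
cycle 7: W2.I0
cycle 8: W2.I1
cycle 9: W2.I2

Answer: 10 cycles, utilization 1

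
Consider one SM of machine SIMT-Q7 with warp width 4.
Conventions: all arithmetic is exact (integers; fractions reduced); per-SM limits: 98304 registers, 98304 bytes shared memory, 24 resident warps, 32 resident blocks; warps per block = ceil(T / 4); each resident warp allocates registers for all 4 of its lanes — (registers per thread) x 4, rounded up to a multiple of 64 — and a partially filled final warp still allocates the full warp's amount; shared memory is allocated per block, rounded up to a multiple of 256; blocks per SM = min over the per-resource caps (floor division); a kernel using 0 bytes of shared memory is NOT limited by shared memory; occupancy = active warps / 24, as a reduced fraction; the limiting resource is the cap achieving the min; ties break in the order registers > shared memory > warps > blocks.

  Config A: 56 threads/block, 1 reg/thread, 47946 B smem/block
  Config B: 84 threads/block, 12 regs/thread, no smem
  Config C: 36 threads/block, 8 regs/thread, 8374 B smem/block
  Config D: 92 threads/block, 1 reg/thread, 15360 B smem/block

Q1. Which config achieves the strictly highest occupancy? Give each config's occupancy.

occupancies: A 7/12, B 7/8, C 3/4, D 23/24

Answer: D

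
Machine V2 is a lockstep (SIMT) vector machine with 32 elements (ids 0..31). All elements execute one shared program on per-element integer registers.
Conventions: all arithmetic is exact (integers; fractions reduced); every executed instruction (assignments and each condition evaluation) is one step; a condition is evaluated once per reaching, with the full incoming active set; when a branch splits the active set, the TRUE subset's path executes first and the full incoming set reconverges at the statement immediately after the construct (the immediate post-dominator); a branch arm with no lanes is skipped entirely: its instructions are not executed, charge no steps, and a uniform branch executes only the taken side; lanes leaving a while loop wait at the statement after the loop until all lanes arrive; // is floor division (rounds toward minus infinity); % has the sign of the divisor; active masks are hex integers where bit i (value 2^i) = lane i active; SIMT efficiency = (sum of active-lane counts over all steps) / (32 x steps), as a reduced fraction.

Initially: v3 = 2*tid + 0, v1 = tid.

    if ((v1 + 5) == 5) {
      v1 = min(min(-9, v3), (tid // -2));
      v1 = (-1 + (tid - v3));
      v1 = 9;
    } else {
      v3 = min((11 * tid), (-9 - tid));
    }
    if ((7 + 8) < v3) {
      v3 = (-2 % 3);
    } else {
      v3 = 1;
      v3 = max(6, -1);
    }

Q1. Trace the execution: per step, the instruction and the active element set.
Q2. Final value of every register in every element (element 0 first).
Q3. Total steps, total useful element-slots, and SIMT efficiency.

step 0: eval ((v1 + 5) == 5)         0xffffffff
step 1: v1 <- min(min(-9, v3), (tid // -2)) 0x00000001
step 2: v1 <- (-1 + (tid - v3))      0x00000001
step 3: v1 <- 9                      0x00000001
step 4: v3 <- min((11 * tid), (-9 - tid)) 0xfffffffe
step 5: eval ((7 + 8) < v3)          0xffffffff
step 6: v3 <- 1                      0xffffffff
step 7: v3 <- max(6, -1)             0xffffffff

Answer: 8 steps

v3: 6,6,6,6,6,6,6,6,6,6,6,6,6,6,6,6,6,6,6,6,6,6,6,6,6,6,6,6,6,6,6,6
v1: 9,1,2,3,4,5,6,7,8,9,10,11,12,13,14,15,16,17,18,19,20,21,22,23,24,25,26,27,28,29,30,31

steps = 8; useful = 162; efficiency = 162/256 = 81/128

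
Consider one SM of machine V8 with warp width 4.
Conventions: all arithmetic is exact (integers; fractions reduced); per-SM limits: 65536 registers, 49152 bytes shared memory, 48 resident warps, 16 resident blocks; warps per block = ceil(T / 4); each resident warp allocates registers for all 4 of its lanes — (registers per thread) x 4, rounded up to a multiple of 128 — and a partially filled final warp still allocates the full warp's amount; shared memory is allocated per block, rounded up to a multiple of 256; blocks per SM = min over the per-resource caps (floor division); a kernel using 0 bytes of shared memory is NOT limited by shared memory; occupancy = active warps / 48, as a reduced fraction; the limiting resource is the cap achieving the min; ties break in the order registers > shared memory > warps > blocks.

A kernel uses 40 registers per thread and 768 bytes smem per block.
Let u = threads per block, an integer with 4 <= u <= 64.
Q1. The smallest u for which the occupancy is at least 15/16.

Answer: u = 9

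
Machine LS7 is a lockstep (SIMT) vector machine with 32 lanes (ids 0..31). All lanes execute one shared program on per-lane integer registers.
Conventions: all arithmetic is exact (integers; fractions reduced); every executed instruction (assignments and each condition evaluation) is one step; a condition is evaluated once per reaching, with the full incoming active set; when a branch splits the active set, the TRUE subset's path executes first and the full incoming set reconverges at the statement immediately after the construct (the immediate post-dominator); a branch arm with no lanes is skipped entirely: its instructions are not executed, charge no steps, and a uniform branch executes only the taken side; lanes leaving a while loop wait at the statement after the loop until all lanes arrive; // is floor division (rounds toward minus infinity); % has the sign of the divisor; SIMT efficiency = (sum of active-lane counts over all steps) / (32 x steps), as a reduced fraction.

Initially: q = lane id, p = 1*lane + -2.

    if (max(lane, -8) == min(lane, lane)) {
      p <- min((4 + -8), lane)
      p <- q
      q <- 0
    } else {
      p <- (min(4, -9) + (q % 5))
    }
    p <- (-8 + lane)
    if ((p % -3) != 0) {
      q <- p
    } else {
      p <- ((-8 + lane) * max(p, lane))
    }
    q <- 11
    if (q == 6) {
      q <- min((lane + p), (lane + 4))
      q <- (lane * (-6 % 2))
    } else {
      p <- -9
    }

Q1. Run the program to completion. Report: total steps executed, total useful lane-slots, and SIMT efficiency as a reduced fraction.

Answer: 11 steps, 320 useful, 10/11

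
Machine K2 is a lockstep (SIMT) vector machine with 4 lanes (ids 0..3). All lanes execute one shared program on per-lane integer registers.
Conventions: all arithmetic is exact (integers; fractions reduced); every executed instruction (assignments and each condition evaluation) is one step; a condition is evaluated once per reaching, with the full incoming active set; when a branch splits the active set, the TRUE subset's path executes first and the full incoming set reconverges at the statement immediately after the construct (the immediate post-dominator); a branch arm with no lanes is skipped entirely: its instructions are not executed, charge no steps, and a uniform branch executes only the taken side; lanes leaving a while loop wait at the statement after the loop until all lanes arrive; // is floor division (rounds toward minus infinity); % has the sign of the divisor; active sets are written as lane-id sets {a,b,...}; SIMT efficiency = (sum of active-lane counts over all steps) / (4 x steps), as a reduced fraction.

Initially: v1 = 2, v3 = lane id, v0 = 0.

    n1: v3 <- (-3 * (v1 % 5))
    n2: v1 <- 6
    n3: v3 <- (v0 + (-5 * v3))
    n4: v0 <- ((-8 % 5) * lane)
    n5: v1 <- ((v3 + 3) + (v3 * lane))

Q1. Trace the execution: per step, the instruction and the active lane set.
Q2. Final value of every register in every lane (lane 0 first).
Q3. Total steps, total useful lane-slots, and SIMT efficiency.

step 0: v3 <- (-3 * (v1 % 5))        {0,1,2,3}
step 1: v1 <- 6                      {0,1,2,3}
step 2: v3 <- (v0 + (-5 * v3))       {0,1,2,3}
step 3: v0 <- ((-8 % 5) * lane)      {0,1,2,3}
step 4: v1 <- ((v3 + 3) + (v3 * lane)) {0,1,2,3}

Answer: 5 steps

v1: 33,63,93,123
v3: 30,30,30,30
v0: 0,2,4,6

steps = 5; useful = 20; efficiency = 20/20 = 1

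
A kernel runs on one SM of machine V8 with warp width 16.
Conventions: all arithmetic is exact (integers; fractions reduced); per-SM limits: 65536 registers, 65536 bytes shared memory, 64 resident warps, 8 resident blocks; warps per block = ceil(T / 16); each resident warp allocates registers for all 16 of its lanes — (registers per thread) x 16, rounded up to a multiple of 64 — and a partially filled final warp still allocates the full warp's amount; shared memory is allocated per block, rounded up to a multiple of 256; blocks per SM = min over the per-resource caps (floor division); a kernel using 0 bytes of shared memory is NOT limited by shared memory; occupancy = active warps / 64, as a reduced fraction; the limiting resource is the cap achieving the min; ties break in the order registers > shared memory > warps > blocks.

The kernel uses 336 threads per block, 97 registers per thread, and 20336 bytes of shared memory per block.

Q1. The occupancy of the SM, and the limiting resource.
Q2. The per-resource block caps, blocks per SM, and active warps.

Answer: occupancy 21/64, limited by registers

registers: 1 block
shared memory: 3 blocks
warps: 3 blocks
blocks: 8 blocks

Answer: 1 block, 21 active warps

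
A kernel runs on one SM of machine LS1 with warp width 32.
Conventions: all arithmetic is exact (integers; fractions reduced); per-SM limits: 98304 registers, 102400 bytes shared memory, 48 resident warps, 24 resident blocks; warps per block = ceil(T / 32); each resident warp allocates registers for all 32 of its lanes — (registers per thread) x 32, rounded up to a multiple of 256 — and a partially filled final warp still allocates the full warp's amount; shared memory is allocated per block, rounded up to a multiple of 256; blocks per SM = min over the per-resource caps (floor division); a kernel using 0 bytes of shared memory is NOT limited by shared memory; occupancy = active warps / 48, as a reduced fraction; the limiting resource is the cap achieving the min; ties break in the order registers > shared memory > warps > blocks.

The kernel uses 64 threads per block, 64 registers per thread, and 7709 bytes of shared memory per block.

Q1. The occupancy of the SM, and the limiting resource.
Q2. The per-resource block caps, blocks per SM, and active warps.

Answer: occupancy 1/2, limited by shared memory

registers: 24 blocks
shared memory: 12 blocks
warps: 24 blocks
blocks: 24 blocks

Answer: 12 blocks, 24 active warps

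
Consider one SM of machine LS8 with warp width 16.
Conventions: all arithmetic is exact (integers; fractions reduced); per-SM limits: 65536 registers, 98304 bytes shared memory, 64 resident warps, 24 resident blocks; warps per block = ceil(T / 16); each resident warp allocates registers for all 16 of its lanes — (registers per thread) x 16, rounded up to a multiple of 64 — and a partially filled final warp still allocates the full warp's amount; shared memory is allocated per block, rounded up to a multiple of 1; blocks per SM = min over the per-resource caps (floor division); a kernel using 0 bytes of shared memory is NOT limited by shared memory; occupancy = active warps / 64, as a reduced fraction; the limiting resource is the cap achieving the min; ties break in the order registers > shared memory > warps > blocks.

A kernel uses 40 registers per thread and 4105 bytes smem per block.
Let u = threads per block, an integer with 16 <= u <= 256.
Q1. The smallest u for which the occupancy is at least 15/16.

Answer: u = 33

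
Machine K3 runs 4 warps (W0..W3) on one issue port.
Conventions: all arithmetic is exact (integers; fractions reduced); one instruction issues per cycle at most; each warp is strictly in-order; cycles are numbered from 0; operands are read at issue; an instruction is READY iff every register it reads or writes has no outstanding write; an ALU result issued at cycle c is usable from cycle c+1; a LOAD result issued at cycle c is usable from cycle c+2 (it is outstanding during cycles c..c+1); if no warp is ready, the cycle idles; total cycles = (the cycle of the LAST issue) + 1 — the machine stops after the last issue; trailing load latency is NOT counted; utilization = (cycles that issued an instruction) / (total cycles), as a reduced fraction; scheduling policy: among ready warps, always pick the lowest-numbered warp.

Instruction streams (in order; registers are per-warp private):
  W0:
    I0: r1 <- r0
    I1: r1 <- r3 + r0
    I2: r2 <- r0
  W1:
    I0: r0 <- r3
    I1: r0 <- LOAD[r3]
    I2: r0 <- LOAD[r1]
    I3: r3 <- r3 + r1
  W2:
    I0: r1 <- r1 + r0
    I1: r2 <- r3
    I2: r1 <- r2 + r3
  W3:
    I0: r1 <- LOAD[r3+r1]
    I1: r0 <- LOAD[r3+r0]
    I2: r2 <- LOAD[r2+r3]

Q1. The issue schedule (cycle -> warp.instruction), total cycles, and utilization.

cycle 0: W0.I0
cycle 1: W0.I1
cycle 2: W0.I2
cycle 3: W1.I0
cycle 4: W1.I1
cycle 5: W2.I0
cycle 6: W1.I2
cycle 7: W1.I3
cycle 8: W2.I1
cycle 9: W2.I2
cycle 10: W3.I0
cycle 11: W3.I1
cycle 12: W3.I2

Answer: 13 cycles, utilization 1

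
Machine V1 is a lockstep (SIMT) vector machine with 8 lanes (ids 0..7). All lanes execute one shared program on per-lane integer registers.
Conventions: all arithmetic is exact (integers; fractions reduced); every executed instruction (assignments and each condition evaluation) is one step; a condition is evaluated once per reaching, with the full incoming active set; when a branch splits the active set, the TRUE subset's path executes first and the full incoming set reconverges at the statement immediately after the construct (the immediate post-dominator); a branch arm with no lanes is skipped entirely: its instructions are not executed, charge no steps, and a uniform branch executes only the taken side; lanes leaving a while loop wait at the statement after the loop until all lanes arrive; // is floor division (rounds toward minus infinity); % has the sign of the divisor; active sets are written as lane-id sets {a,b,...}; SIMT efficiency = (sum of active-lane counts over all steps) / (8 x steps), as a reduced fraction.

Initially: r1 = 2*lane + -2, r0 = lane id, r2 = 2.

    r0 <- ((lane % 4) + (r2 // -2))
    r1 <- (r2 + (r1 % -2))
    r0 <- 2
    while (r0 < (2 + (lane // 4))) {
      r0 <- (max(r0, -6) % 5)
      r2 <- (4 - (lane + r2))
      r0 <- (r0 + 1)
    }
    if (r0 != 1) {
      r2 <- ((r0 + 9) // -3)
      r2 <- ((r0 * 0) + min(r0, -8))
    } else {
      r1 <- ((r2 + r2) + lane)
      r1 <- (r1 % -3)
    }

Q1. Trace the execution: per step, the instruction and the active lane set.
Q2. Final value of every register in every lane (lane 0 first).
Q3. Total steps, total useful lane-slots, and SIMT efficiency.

step 0: r0 <- ((lane % 4) + (r2 // -2)) {0,1,2,3,4,5,6,7}
step 1: r1 <- (r2 + (r1 % -2))       {0,1,2,3,4,5,6,7}
step 2: r0 <- 2                      {0,1,2,3,4,5,6,7}
step 3: eval (r0 < (2 + (lane // 4))) {0,1,2,3,4,5,6,7}
step 4: r0 <- (max(r0, -6) % 5)      {4,5,6,7}
step 5: r2 <- (4 - (lane + r2))      {4,5,6,7}
step 6: r0 <- (r0 + 1)               {4,5,6,7}
step 7: eval (r0 < (2 + (lane // 4))) {4,5,6,7}
step 8: eval (r0 != 1)               {0,1,2,3,4,5,6,7}
step 9: r2 <- ((r0 + 9) // -3)       {0,1,2,3,4,5,6,7}
step 10: r2 <- ((r0 * 0) + min(r0, -8)) {0,1,2,3,4,5,6,7}

Answer: 11 steps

r1: 2,2,2,2,2,2,2,2
r0: 2,2,2,2,3,3,3,3
r2: -8,-8,-8,-8,-8,-8,-8,-8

steps = 11; useful = 72; efficiency = 72/88 = 9/11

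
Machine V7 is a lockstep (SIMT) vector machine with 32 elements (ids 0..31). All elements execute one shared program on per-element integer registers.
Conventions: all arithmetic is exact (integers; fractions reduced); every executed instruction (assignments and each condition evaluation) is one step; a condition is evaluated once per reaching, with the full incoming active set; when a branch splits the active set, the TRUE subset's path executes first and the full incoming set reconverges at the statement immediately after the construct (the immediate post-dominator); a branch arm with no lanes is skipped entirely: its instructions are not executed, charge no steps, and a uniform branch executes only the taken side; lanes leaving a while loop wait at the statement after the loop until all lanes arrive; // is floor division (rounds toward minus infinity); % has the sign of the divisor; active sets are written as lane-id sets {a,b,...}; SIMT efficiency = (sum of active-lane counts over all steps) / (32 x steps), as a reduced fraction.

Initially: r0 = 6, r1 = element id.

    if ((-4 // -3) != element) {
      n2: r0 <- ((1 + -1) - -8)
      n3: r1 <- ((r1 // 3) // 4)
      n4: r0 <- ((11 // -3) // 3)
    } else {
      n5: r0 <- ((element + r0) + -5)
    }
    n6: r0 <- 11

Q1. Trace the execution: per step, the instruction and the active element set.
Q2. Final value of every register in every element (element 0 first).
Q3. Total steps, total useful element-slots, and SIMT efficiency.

step 0: eval ((-4 // -3) != element) {0,1,2,3,4,5,6,7,8,9,10,11,12,13,14,15,16,17,18,19,20,21,22,23,24,25,26,27,28,29,30,31}
step 1: r0 <- ((1 + -1) - -8)        {0,2,3,4,5,6,7,8,9,10,11,12,13,14,15,16,17,18,19,20,21,22,23,24,25,26,27,28,29,30,31}
step 2: r1 <- ((r1 // 3) // 4)       {0,2,3,4,5,6,7,8,9,10,11,12,13,14,15,16,17,18,19,20,21,22,23,24,25,26,27,28,29,30,31}
step 3: r0 <- ((11 // -3) // 3)      {0,2,3,4,5,6,7,8,9,10,11,12,13,14,15,16,17,18,19,20,21,22,23,24,25,26,27,28,29,30,31}
step 4: r0 <- ((element + r0) + -5)  {1}
step 5: r0 <- 11                     {0,1,2,3,4,5,6,7,8,9,10,11,12,13,14,15,16,17,18,19,20,21,22,23,24,25,26,27,28,29,30,31}

Answer: 6 steps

r0: 11,11,11,11,11,11,11,11,11,11,11,11,11,11,11,11,11,11,11,11,11,11,11,11,11,11,11,11,11,11,11,11
r1: 0,1,0,0,0,0,0,0,0,0,0,0,1,1,1,1,1,1,1,1,1,1,1,1,2,2,2,2,2,2,2,2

steps = 6; useful = 158; efficiency = 158/192 = 79/96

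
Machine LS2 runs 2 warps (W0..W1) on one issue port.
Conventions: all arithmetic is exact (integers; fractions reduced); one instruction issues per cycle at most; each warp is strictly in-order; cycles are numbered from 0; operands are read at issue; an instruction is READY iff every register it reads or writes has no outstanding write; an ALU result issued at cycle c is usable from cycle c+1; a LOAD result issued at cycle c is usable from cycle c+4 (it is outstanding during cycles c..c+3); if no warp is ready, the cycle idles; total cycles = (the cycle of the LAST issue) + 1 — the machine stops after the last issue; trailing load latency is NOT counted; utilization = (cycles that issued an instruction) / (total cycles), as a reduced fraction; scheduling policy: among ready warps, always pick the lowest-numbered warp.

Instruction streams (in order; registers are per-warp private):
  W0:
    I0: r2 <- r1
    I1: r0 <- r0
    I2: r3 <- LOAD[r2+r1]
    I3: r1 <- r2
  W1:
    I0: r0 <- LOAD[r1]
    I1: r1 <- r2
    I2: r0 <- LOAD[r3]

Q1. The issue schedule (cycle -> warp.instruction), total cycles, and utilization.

cycle 0: W0.I0
cycle 1: W0.I1
cycle 2: W0.I2
cycle 3: W0.I3
cycle 4: W1.I0
cycle 5: W1.I1
cycle 6: idle
cycle 7: idle
cycle 8: W1.I2

Answer: 9 cycles, utilization 7/9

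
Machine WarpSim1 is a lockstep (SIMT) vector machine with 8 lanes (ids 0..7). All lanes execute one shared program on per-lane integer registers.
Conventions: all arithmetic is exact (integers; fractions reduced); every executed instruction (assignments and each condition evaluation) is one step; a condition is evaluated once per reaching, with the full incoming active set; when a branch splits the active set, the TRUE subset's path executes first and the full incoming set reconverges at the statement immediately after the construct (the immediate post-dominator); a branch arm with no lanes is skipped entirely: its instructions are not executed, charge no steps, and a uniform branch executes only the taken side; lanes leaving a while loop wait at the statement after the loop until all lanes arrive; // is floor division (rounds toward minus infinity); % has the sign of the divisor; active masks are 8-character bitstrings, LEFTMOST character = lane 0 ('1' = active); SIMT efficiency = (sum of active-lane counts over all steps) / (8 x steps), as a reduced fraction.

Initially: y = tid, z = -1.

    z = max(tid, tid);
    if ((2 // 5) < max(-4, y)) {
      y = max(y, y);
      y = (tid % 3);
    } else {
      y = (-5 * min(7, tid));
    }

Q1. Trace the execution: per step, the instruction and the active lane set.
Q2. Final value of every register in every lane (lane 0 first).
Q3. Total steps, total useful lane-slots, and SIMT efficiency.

step 0: z <- max(tid, tid)           11111111
step 1: eval ((2 // 5) < max(-4, y)) 11111111
step 2: y <- max(y, y)               01111111
step 3: y <- (tid % 3)               01111111
step 4: y <- (-5 * min(7, tid))      10000000

Answer: 5 steps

y: 0,1,2,0,1,2,0,1
z: 0,1,2,3,4,5,6,7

steps = 5; useful = 31; efficiency = 31/40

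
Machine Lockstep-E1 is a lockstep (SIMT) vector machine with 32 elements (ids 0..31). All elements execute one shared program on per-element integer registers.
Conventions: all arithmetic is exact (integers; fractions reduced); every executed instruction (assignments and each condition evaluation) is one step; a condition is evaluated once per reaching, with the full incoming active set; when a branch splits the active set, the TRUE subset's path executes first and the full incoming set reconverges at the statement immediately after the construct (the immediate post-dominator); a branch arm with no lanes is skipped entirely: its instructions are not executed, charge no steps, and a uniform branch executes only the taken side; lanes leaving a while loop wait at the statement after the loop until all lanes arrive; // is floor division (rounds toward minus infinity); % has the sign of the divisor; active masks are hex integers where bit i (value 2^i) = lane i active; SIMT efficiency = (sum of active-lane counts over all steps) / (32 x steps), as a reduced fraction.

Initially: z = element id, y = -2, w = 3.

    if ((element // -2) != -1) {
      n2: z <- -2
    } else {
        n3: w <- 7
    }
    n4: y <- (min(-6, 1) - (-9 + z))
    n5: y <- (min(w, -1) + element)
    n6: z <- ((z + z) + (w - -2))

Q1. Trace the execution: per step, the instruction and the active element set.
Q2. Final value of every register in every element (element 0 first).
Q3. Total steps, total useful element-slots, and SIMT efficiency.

step 0: eval ((element // -2) != -1) 0xffffffff
step 1: z <- -2                      0xfffffff9
step 2: w <- 7                       0x00000006
step 3: y <- (min(-6, 1) - (-9 + z)) 0xffffffff
step 4: y <- (min(w, -1) + element)  0xffffffff
step 5: z <- ((z + z) + (w - -2))    0xffffffff

Answer: 6 steps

z: 1,11,13,1,1,1,1,1,1,1,1,1,1,1,1,1,1,1,1,1,1,1,1,1,1,1,1,1,1,1,1,1
y: -1,0,1,2,3,4,5,6,7,8,9,10,11,12,13,14,15,16,17,18,19,20,21,22,23,24,25,26,27,28,29,30
w: 3,7,7,3,3,3,3,3,3,3,3,3,3,3,3,3,3,3,3,3,3,3,3,3,3,3,3,3,3,3,3,3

steps = 6; useful = 160; efficiency = 160/192 = 5/6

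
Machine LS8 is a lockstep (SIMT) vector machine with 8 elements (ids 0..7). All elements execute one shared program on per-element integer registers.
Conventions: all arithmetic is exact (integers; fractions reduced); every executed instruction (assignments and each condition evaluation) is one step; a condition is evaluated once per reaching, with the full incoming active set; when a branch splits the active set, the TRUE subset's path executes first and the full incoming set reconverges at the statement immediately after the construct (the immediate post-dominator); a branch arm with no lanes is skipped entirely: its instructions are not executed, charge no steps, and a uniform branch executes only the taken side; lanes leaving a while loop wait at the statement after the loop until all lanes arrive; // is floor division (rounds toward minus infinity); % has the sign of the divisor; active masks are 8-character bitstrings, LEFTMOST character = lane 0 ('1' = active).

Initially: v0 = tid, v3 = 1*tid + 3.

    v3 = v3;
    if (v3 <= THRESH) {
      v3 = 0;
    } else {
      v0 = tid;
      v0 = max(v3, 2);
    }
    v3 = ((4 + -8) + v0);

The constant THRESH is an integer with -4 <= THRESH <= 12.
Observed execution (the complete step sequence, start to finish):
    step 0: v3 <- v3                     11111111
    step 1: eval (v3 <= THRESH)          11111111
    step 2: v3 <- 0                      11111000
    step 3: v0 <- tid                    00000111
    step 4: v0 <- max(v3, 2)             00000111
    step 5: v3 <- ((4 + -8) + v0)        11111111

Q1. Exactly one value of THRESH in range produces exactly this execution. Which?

Answer: THRESH = 7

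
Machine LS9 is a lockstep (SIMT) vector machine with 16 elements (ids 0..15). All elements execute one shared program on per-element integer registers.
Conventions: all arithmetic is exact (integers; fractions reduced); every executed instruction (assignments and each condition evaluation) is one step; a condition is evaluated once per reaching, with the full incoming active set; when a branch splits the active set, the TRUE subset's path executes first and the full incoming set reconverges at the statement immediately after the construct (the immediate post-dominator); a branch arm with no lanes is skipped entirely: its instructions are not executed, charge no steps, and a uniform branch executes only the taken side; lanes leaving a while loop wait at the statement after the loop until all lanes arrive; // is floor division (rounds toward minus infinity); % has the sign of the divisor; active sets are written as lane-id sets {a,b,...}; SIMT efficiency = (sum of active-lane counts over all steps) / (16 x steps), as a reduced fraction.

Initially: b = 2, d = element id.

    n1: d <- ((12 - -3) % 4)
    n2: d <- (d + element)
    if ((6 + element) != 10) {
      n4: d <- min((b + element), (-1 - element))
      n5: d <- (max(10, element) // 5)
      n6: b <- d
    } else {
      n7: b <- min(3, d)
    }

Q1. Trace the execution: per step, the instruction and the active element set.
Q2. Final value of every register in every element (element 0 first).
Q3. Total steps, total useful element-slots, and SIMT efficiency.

step 0: d <- ((12 - -3) % 4)         {0,1,2,3,4,5,6,7,8,9,10,11,12,13,14,15}
step 1: d <- (d + element)           {0,1,2,3,4,5,6,7,8,9,10,11,12,13,14,15}
step 2: eval ((6 + element) != 10)   {0,1,2,3,4,5,6,7,8,9,10,11,12,13,14,15}
step 3: d <- min((b + element), (-1 - element)) {0,1,2,3,5,6,7,8,9,10,11,12,13,14,15}
step 4: d <- (max(10, element) // 5) {0,1,2,3,5,6,7,8,9,10,11,12,13,14,15}
step 5: b <- d                       {0,1,2,3,5,6,7,8,9,10,11,12,13,14,15}
step 6: b <- min(3, d)               {4}

Answer: 7 steps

b: 2,2,2,2,3,2,2,2,2,2,2,2,2,2,2,3
d: 2,2,2,2,7,2,2,2,2,2,2,2,2,2,2,3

steps = 7; useful = 94; efficiency = 94/112 = 47/56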